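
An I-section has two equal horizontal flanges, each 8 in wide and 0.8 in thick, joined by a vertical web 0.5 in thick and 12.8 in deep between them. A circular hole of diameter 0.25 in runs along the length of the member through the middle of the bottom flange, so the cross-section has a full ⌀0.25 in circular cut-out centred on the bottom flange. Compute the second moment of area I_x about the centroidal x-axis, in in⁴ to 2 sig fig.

I_x ≈ 680 in⁴

Break the section into simple shapes (no overlaps), measuring from the bottom-left corner of the bounding box.
Bottom flange: 8 × 0.8, A = 6.4 in², y = 0.4 in, Ī = 0.3413 in⁴.
Web: 0.5 × 12.8, A = 6.4 in², y = 7.2 in, Ī = 87.38 in⁴.
Top flange: 8 × 0.8, A = 6.4 in², y = 14 in, Ī = 0.3413 in⁴.
Hole (subtracted): ⌀0.25, A = 0.04909 in², y = 0.4 in, Ī = 0.0001917 in⁴.
Centroid: ȳ = ΣA·y / ΣA = 7.217 in.
Transfer each piece to the centroidal x-axis using Ī + A·d² with d = y − 7.217:
  bottom flange: d = -6.817 in → contributes +297.8 in⁴
  web: d = -0.01743 in → contributes +87.38 in⁴
  top flange: d = 6.783 in → contributes +294.8 in⁴
  hole: d = -6.817 in → contributes −2.282 in⁴
Total I = 677.7 in⁴.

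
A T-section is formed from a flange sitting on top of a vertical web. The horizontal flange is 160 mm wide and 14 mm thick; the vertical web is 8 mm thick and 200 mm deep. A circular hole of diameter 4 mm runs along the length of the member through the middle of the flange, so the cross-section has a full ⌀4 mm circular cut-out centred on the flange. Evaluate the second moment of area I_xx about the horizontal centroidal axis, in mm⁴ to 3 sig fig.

I_xx ≈ 1.60 × 10⁷ mm⁴

Break the section into simple shapes (no overlaps), measuring from the bottom-left corner of the bounding box.
Flange: 160 × 14, A = 2 240 mm², y = 207 mm, Ī = 36 587 mm⁴.
Web: 8 × 200, A = 1 600 mm², y = 100 mm, Ī = 5 333 333 mm⁴.
Hole (subtracted): ⌀4, A = 12.566 mm², y = 207 mm, Ī = 12.566 mm⁴.
Centroid: ȳ = ΣA·y / ΣA = 162.27 mm.
Transfer each piece to the horizontal centroidal axis using Ī + A·d² with d = y − 162.27:
  flange: d = 44.73 mm → contributes +4 518 260 mm⁴
  web: d = -62.27 mm → contributes +11 537 476 mm⁴
  hole: d = 44.73 mm → contributes −25 155 mm⁴
Total I = 16 030 581 mm⁴.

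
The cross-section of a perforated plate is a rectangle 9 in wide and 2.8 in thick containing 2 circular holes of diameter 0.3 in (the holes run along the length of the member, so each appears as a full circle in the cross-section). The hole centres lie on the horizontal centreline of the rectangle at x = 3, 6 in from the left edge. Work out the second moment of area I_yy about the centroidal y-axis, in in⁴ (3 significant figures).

Split into non-overlapping primitives; take the origin at the lower-left of the bounding box.
Plate: 9 × 2.8, A = 25.2 in², x = 4.5 in, Ī = 170.1 in⁴.
Hole 1 (subtracted): ⌀0.3, A = 0.070686 in², x = 3 in, Ī = 0.00039761 in⁴.
Hole 2 (subtracted): ⌀0.3, A = 0.070686 in², x = 6 in, Ī = 0.00039761 in⁴.
By symmetry the centroid is at mid-width, x̄ = 4.5 in.
Transfer each piece to the centroidal y-axis using Ī + A·d² with d = x − 4.5:
  plate: d = 0 in → contributes +170.1 in⁴
  hole 1: d = -1.5 in → contributes −0.15944 in⁴
  hole 2: d = 1.5 in → contributes −0.15944 in⁴
Total I = 169.78 in⁴.

I_yy ≈ 170 in⁴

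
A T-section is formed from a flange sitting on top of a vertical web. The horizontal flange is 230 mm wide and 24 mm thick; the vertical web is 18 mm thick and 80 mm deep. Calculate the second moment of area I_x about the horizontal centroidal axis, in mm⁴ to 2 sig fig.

Decompose the section into non-overlapping parts with the origin at the bottom-left of its bounding rectangle.
Flange: 230 × 24, A = 5 520 mm², y = 92 mm, Ī = 264 960 mm⁴.
Web: 18 × 80, A = 1 440 mm², y = 40 mm, Ī = 768 000 mm⁴.
Centroid: ȳ = ΣA·y / ΣA = 81.24 mm.
Transfer each piece to the horizontal centroidal axis using Ī + A·d² with d = y − 81.24:
  flange: d = 10.76 mm → contributes +903 889 mm⁴
  web: d = -41.24 mm → contributes +3 217 226 mm⁴
Total I = 4 121 114 mm⁴.

I_x ≈ 4.1 × 10⁶ mm⁴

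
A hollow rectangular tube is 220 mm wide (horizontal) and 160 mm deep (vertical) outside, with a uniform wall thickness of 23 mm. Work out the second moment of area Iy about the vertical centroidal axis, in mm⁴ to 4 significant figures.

Iy ≈ 9.193 × 10⁷ mm⁴

Break the section into simple shapes (no overlaps), measuring from the bottom-left corner of the bounding box.
Outer rectangle: 220 × 160, A = 35 200 mm², x = 110 mm, Ī = 141 973 333 mm⁴.
Inner void (subtracted): 174 × 114, A = 19 836 mm², x = 110 mm, Ī = 50 046 228 mm⁴.
By symmetry the centroid is at mid-width, x̄ = 110 mm.
All pieces are centred on the vertical centroidal axis, so I = ΣĪ (holes subtracted) = 91 927 105 mm⁴.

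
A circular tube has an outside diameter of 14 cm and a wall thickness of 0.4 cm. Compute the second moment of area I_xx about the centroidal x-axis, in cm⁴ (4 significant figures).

Decompose the section into non-overlapping parts with the origin at the bottom-left of its bounding rectangle.
Outer circle: ⌀14, A = 153.938 cm², y = 7 cm, Ī = 1885.74 cm⁴.
Bore (subtracted): ⌀13.2, A = 136.848 cm², y = 7 cm, Ī = 1490.27 cm⁴.
By symmetry the centroid is at mid-height, ȳ = 7 cm.
All pieces are centred on the centroidal x-axis, so I = ΣĪ (holes subtracted) = 395.469 cm⁴.

I_xx ≈ 395.5 cm⁴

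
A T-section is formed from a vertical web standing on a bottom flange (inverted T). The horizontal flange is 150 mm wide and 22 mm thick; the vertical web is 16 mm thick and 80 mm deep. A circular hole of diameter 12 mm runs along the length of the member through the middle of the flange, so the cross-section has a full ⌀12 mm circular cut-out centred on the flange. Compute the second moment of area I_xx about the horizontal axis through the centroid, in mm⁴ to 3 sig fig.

Treat the section as a set of non-overlapping primitives; coordinates are from the bounding-box lower-left.
Flange: 150 × 22, A = 3 300 mm², y = 11 mm, Ī = 133 100 mm⁴.
Web: 16 × 80, A = 1 280 mm², y = 62 mm, Ī = 682 667 mm⁴.
Hole (subtracted): ⌀12, A = 113.1 mm², y = 11 mm, Ī = 1017.9 mm⁴.
Centroid: ȳ = ΣA·y / ΣA = 25.614 mm.
Transfer each piece to the horizontal axis through the centroid using Ī + A·d² with d = y − 25.614:
  flange: d = -14.614 mm → contributes +837 892 mm⁴
  web: d = 36.386 mm → contributes +2 377 297 mm⁴
  hole: d = -14.614 mm → contributes −25 172 mm⁴
Total I = 3 190 017 mm⁴.

I_xx ≈ 3.19 × 10⁶ mm⁴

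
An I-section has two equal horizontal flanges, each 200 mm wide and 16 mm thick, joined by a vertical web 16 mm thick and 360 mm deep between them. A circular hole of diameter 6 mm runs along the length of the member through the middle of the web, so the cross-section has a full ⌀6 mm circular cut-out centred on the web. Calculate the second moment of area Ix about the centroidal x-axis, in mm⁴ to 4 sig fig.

Break the section into simple shapes (no overlaps), measuring from the bottom-left corner of the bounding box.
Bottom flange: 200 × 16, A = 3 200 mm², y = 8 mm, Ī = 68266.7 mm⁴.
Web: 16 × 360, A = 5 760 mm², y = 196 mm, Ī = 62 208 000 mm⁴.
Top flange: 200 × 16, A = 3 200 mm², y = 384 mm, Ī = 68266.7 mm⁴.
Hole (subtracted): ⌀6, A = 28.2743 mm², y = 196 mm, Ī = 63.6173 mm⁴.
By symmetry the centroid is at mid-height, ȳ = 196 mm.
Transfer each piece to the centroidal x-axis using Ī + A·d² with d = y − 196:
  bottom flange: d = -188 mm → contributes +113 169 067 mm⁴
  web: d = 0 mm → contributes +62 208 000 mm⁴
  top flange: d = 188 mm → contributes +113 169 067 mm⁴
  hole: d = 0 mm → contributes −63.6173 mm⁴
Total I = 288 546 070 mm⁴.

Ix ≈ 2.885 × 10⁸ mm⁴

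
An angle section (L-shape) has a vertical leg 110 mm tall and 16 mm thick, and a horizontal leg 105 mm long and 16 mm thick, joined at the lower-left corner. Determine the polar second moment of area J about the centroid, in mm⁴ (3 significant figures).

Decompose the section into non-overlapping parts with the origin at the bottom-left of its bounding rectangle.
Vertical leg: 16 × 110, A = 1 760 mm², y = 55 mm, Ī = 1 774 667 mm⁴.
Horizontal leg (remainder): 89 × 16, A = 1 424 mm², y = 8 mm, Ī = 30 379 mm⁴.
Centroid: ȳ = ΣA·y / ΣA = 33.98 mm.
Transfer each piece to the centroidal x-axis using Ī + A·d² with d = y − 33.98:
  vertical leg: d = 21.02 mm → contributes +2 552 313 mm⁴
  horizontal leg (remainder): d = -25.98 mm → contributes +991 515 mm⁴
Total I = 3 543 828 mm⁴.
For the y-axis: x̄ = 31.48 mm.
Repeating about the centroidal y-axis gives I_y = 3 147 048 mm⁴.
Polar second moment: J = I_x + I_y = 6 690 876 mm⁴.

J ≈ 6.69 × 10⁶ mm⁴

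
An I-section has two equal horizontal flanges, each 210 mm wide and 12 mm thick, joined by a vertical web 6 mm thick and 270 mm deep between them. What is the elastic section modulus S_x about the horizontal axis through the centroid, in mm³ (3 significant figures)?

S_x ≈ 7.49 × 10⁵ mm³

Treat the section as a set of non-overlapping primitives; coordinates are from the bounding-box lower-left.
Bottom flange: 210 × 12, A = 2 520 mm², y = 6 mm, Ī = 30 240 mm⁴.
Web: 6 × 270, A = 1 620 mm², y = 147 mm, Ī = 9 841 500 mm⁴.
Top flange: 210 × 12, A = 2 520 mm², y = 288 mm, Ī = 30 240 mm⁴.
By symmetry the centroid is at mid-height, ȳ = 147 mm.
Transfer each piece to the horizontal axis through the centroid using Ī + A·d² with d = y − 147:
  bottom flange: d = -141 mm → contributes +50 130 360 mm⁴
  web: d = 0 mm → contributes +9 841 500 mm⁴
  top flange: d = 141 mm → contributes +50 130 360 mm⁴
Total I = 110 102 220 mm⁴.
Extreme fibre distance c = 147 mm; S = I/c = 748 995 mm³.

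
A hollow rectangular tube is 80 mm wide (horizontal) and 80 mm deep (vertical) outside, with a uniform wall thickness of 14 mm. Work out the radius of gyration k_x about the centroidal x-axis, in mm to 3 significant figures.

k_x ≈ 27.5 mm

Decompose the section into non-overlapping parts with the origin at the bottom-left of its bounding rectangle.
Outer rectangle: 80 × 80, A = 6 400 mm², y = 40 mm, Ī = 3 413 333 mm⁴.
Inner void (subtracted): 52 × 52, A = 2 704 mm², y = 40 mm, Ī = 609 301 mm⁴.
By symmetry the centroid is at mid-height, ȳ = 40 mm.
All pieces are centred on the centroidal x-axis, so I = ΣĪ (holes subtracted) = 2 804 032 mm⁴.
Radius of gyration: k = √(I/A) = √(2 804 032 / 3 696) = 27.544 mm.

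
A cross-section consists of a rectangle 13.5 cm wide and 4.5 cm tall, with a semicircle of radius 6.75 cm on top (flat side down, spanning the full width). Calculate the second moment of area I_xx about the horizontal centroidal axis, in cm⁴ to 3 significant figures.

Decompose the section into non-overlapping parts with the origin at the bottom-left of its bounding rectangle.
Rectangular body: 13.5 × 4.5, A = 60.75 cm², y = 2.25 cm, Ī = 102.52 cm⁴.
Semicircular cap: semicircle r = 6.75, A = 71.569 cm², y = 7.3648 cm, Ī = 227.85 cm⁴.
Centroid: ȳ = ΣA·y / ΣA = 5.0165 cm.
Transfer each piece to the horizontal centroidal axis using Ī + A·d² with d = y − 5.0165:
  rectangular body: d = -2.7665 cm → contributes +567.47 cm⁴
  semicircular cap: d = 2.3483 cm → contributes +622.51 cm⁴
Total I = 1 190 cm⁴.

I_xx ≈ 1190 cm⁴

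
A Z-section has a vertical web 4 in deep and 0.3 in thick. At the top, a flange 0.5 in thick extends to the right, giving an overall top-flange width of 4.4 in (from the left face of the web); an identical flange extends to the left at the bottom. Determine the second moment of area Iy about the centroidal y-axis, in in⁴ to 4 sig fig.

Iy ≈ 25.60 in⁴

Break the section into simple shapes (no overlaps), measuring from the bottom-left corner of the bounding box.
Web: 0.3 × 4, A = 1.2 in², x = 4.25 in, Ī = 0.009 in⁴.
Top flange (beyond web): 4.1 × 0.5, A = 2.05 in², x = 6.45 in, Ī = 2.87171 in⁴.
Bottom flange (beyond web): 4.1 × 0.5, A = 2.05 in², x = 2.05 in, Ī = 2.87171 in⁴.
Centroid: x̄ = ΣA·x / ΣA = 4.25 in.
Transfer each piece to the centroidal y-axis using Ī + A·d² with d = x − 4.25:
  web: d = 0 in → contributes +0.009 in⁴
  top flange (beyond web): d = 2.2 in → contributes +12.7937 in⁴
  bottom flange (beyond web): d = -2.2 in → contributes +12.7937 in⁴
Total I = 25.5964 in⁴.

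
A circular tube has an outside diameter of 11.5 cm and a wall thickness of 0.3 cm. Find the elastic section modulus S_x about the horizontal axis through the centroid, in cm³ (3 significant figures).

S_x ≈ 28.8 cm³

Treat the section as a set of non-overlapping primitives; coordinates are from the bounding-box lower-left.
Outer circle: ⌀11.5, A = 103.87 cm², y = 5.75 cm, Ī = 858.54 cm⁴.
Bore (subtracted): ⌀10.9, A = 93.313 cm², y = 5.75 cm, Ī = 692.91 cm⁴.
By symmetry the centroid is at mid-height, ȳ = 5.75 cm.
All pieces are centred on the horizontal axis through the centroid, so I = ΣĪ (holes subtracted) = 165.63 cm⁴.
Extreme fibre distance c = 5.75 cm; S = I/c = 28.806 cm³.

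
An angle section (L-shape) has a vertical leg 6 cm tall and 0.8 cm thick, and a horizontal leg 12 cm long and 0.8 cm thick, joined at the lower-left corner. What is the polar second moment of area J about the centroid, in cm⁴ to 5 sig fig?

J ≈ 242.45 cm⁴

Split into non-overlapping primitives; take the origin at the lower-left of the bounding box.
Vertical leg: 0.8 × 6, A = 4.8 cm², y = 3 cm, Ī = 14.4 cm⁴.
Horizontal leg (remainder): 11.2 × 0.8, A = 8.96 cm², y = 0.4 cm, Ī = 0.4778667 cm⁴.
Centroid: ȳ = ΣA·y / ΣA = 1.306977 cm.
Transfer each piece to the centroidal x-axis using Ī + A·d² with d = y − 1.306977:
  vertical leg: d = 1.693023 cm → contributes +28.15837 cm⁴
  horizontal leg (remainder): d = -0.9069767 cm → contributes +7.848424 cm⁴
Total I = 36.0068 cm⁴.
For the y-axis: x̄ = 4.306977 cm.
Repeating about the centroidal y-axis gives I_y = 206.4388 cm⁴.
Polar second moment: J = I_x + I_y = 242.4456 cm⁴.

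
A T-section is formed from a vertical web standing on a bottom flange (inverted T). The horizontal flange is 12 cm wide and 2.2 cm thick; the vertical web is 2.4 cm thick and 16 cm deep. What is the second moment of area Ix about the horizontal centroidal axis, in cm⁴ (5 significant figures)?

Ix ≈ 2125.4 cm⁴

Treat the section as a set of non-overlapping primitives; coordinates are from the bounding-box lower-left.
Flange: 12 × 2.2, A = 26.4 cm², y = 1.1 cm, Ī = 10.648 cm⁴.
Web: 2.4 × 16, A = 38.4 cm², y = 10.2 cm, Ī = 819.2 cm⁴.
Centroid: ȳ = ΣA·y / ΣA = 6.492593 cm.
Transfer each piece to the horizontal centroidal axis using Ī + A·d² with d = y − 6.492593:
  flange: d = -5.392593 cm → contributes +778.3614 cm⁴
  web: d = 3.707407 cm → contributes +1347.003 cm⁴
Total I = 2125.364 cm⁴.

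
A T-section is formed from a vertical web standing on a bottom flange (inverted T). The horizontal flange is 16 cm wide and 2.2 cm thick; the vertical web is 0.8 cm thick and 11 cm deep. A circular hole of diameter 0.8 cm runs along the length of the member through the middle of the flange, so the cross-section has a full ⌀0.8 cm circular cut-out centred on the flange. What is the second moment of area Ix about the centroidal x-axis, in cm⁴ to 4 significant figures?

Treat the section as a set of non-overlapping primitives; coordinates are from the bounding-box lower-left.
Flange: 16 × 2.2, A = 35.2 cm², y = 1.1 cm, Ī = 14.1973 cm⁴.
Web: 0.8 × 11, A = 8.8 cm², y = 7.7 cm, Ī = 88.7333 cm⁴.
Hole (subtracted): ⌀0.8, A = 0.502655 cm², y = 1.1 cm, Ī = 0.0201062 cm⁴.
Centroid: ȳ = ΣA·y / ΣA = 2.43525 cm.
Transfer each piece to the centroidal x-axis using Ī + A·d² with d = y − 2.43525:
  flange: d = -1.33525 cm → contributes +76.9555 cm⁴
  web: d = 5.26475 cm → contributes +332.648 cm⁴
  hole: d = -1.33525 cm → contributes −0.916291 cm⁴
Total I = 408.687 cm⁴.

Ix ≈ 408.7 cm⁴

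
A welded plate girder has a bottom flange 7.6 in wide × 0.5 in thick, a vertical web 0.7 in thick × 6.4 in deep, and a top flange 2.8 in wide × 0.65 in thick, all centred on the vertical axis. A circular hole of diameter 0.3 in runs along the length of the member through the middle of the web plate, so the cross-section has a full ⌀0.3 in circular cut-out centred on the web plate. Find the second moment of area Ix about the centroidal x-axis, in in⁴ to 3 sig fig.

Treat the section as a set of non-overlapping primitives; coordinates are from the bounding-box lower-left.
Bottom plate: 7.6 × 0.5, A = 3.8 in², y = 0.25 in, Ī = 0.079167 in⁴.
Web plate: 0.7 × 6.4, A = 4.48 in², y = 3.7 in, Ī = 15.292 in⁴.
Top plate: 2.8 × 0.65, A = 1.82 in², y = 7.225 in, Ī = 0.064079 in⁴.
Hole (subtracted): ⌀0.3, A = 0.070686 in², y = 3.7 in, Ī = 0.00039761 in⁴.
Centroid: ȳ = ΣA·y / ΣA = 3.0325 in.
Transfer each piece to the centroidal x-axis using Ī + A·d² with d = y − 3.0325:
  bottom plate: d = -2.7825 in → contributes +29.5 in⁴
  web plate: d = 0.66749 in → contributes +17.288 in⁴
  top plate: d = 4.1925 in → contributes +32.054 in⁴
  hole: d = 0.66749 in → contributes −0.031891 in⁴
Total I = 78.81 in⁴.

Ix ≈ 78.8 in⁴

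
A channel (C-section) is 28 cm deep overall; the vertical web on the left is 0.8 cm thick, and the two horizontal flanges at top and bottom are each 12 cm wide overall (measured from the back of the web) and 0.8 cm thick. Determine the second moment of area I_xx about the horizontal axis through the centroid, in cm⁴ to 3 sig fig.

Decompose the section into non-overlapping parts with the origin at the bottom-left of its bounding rectangle.
Web: 0.8 × 28, A = 22.4 cm², y = 14 cm, Ī = 1463.5 cm⁴.
Top flange (beyond web): 11.2 × 0.8, A = 8.96 cm², y = 27.6 cm, Ī = 0.47787 cm⁴.
Bottom flange (beyond web): 11.2 × 0.8, A = 8.96 cm², y = 0.4 cm, Ī = 0.47787 cm⁴.
By symmetry the centroid is at mid-height, ȳ = 14 cm.
Transfer each piece to the horizontal axis through the centroid using Ī + A·d² with d = y − 14:
  web: d = 0 cm → contributes +1463.5 cm⁴
  top flange (beyond web): d = 13.6 cm → contributes +1657.7 cm⁴
  bottom flange (beyond web): d = -13.6 cm → contributes +1657.7 cm⁴
Total I = 4778.9 cm⁴.

I_xx ≈ 4780 cm⁴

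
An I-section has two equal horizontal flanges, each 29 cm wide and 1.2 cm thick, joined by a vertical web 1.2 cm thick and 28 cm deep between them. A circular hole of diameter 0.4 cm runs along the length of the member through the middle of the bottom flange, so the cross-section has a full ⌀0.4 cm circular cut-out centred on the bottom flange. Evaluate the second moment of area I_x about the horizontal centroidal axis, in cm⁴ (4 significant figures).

Split into non-overlapping primitives; take the origin at the lower-left of the bounding box.
Bottom flange: 29 × 1.2, A = 34.8 cm², y = 0.6 cm, Ī = 4.176 cm⁴.
Web: 1.2 × 28, A = 33.6 cm², y = 15.2 cm, Ī = 2195.2 cm⁴.
Top flange: 29 × 1.2, A = 34.8 cm², y = 29.8 cm, Ī = 4.176 cm⁴.
Hole (subtracted): ⌀0.4, A = 0.125664 cm², y = 0.6 cm, Ī = 0.00125664 cm⁴.
Centroid: ȳ = ΣA·y / ΣA = 15.2178 cm.
Transfer each piece to the horizontal centroidal axis using Ī + A·d² with d = y − 15.2178:
  bottom flange: d = -14.6178 cm → contributes +7440.24 cm⁴
  web: d = -0.0177997 cm → contributes +2195.21 cm⁴
  top flange: d = 14.5822 cm → contributes +7404.07 cm⁴
  hole: d = -14.6178 cm → contributes −26.8531 cm⁴
Total I = 17012.7 cm⁴.

I_x ≈ 1.701 × 10⁴ cm⁴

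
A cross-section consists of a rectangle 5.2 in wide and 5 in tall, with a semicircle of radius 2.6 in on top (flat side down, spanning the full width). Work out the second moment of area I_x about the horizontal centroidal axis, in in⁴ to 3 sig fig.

Break the section into simple shapes (no overlaps), measuring from the bottom-left corner of the bounding box.
Rectangular body: 5.2 × 5, A = 26 in², y = 2.5 in, Ī = 54.167 in⁴.
Semicircular cap: semicircle r = 2.6, A = 10.619 in², y = 6.1035 in, Ī = 5.0156 in⁴.
Centroid: ȳ = ΣA·y / ΣA = 3.5449 in.
Transfer each piece to the horizontal centroidal axis using Ī + A·d² with d = y − 3.5449:
  rectangular body: d = -1.0449 in → contributes +82.555 in⁴
  semicircular cap: d = 2.5585 in → contributes +74.527 in⁴
Total I = 157.08 in⁴.

I_x ≈ 157 in⁴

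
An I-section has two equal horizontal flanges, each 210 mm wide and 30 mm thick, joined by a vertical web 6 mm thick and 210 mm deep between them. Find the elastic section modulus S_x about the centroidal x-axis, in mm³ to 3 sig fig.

Treat the section as a set of non-overlapping primitives; coordinates are from the bounding-box lower-left.
Bottom flange: 210 × 30, A = 6 300 mm², y = 15 mm, Ī = 472 500 mm⁴.
Web: 6 × 210, A = 1 260 mm², y = 135 mm, Ī = 4 630 500 mm⁴.
Top flange: 210 × 30, A = 6 300 mm², y = 255 mm, Ī = 472 500 mm⁴.
By symmetry the centroid is at mid-height, ȳ = 135 mm.
Transfer each piece to the centroidal x-axis using Ī + A·d² with d = y − 135:
  bottom flange: d = -120 mm → contributes +91 192 500 mm⁴
  web: d = 0 mm → contributes +4 630 500 mm⁴
  top flange: d = 120 mm → contributes +91 192 500 mm⁴
Total I = 187 015 500 mm⁴.
Extreme fibre distance c = 135 mm; S = I/c = 1 385 300 mm³.

S_x ≈ 1.39 × 10⁶ mm³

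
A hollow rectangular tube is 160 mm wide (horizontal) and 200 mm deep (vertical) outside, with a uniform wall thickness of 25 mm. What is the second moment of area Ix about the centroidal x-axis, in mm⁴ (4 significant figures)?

Ix ≈ 7.573 × 10⁷ mm⁴

Break the section into simple shapes (no overlaps), measuring from the bottom-left corner of the bounding box.
Outer rectangle: 160 × 200, A = 32 000 mm², y = 100 mm, Ī = 106 666 667 mm⁴.
Inner void (subtracted): 110 × 150, A = 16 500 mm², y = 100 mm, Ī = 30 937 500 mm⁴.
By symmetry the centroid is at mid-height, ȳ = 100 mm.
All pieces are centred on the centroidal x-axis, so I = ΣĪ (holes subtracted) = 75 729 167 mm⁴.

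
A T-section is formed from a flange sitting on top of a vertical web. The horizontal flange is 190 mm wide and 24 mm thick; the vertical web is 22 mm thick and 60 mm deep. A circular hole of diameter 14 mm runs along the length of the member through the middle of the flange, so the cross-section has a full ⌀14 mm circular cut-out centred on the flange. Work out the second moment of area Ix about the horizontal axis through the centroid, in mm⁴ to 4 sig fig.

Split into non-overlapping primitives; take the origin at the lower-left of the bounding box.
Flange: 190 × 24, A = 4 560 mm², y = 72 mm, Ī = 218 880 mm⁴.
Web: 22 × 60, A = 1 320 mm², y = 30 mm, Ī = 396 000 mm⁴.
Hole (subtracted): ⌀14, A = 153.938 mm², y = 72 mm, Ī = 1885.74 mm⁴.
Centroid: ȳ = ΣA·y / ΣA = 62.318 mm.
Transfer each piece to the horizontal axis through the centroid using Ī + A·d² with d = y − 62.318:
  flange: d = 9.68205 mm → contributes +646 344 mm⁴
  web: d = -32.318 mm → contributes +1 774 674 mm⁴
  hole: d = 9.68205 mm → contributes −16316.2 mm⁴
Total I = 2 404 702 mm⁴.

Ix ≈ 2.405 × 10⁶ mm⁴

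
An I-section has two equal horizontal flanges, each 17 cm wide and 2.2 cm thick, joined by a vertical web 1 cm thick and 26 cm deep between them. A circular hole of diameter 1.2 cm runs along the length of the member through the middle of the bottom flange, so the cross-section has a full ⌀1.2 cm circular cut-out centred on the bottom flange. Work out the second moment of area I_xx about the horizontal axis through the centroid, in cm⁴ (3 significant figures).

I_xx ≈ 1.61 × 10⁴ cm⁴

Treat the section as a set of non-overlapping primitives; coordinates are from the bounding-box lower-left.
Bottom flange: 17 × 2.2, A = 37.4 cm², y = 1.1 cm, Ī = 15.085 cm⁴.
Web: 1 × 26, A = 26 cm², y = 15.2 cm, Ī = 1464.7 cm⁴.
Top flange: 17 × 2.2, A = 37.4 cm², y = 29.3 cm, Ī = 15.085 cm⁴.
Hole (subtracted): ⌀1.2, A = 1.131 cm², y = 1.1 cm, Ī = 0.10179 cm⁴.
Centroid: ȳ = ΣA·y / ΣA = 15.36 cm.
Transfer each piece to the horizontal axis through the centroid using Ī + A·d² with d = y − 15.36:
  bottom flange: d = -14.26 cm → contributes +7620.3 cm⁴
  web: d = -0.16 cm → contributes +1465.3 cm⁴
  top flange: d = 13.94 cm → contributes +7282.8 cm⁴
  hole: d = -14.26 cm → contributes −230.08 cm⁴
Total I = 16 138 cm⁴.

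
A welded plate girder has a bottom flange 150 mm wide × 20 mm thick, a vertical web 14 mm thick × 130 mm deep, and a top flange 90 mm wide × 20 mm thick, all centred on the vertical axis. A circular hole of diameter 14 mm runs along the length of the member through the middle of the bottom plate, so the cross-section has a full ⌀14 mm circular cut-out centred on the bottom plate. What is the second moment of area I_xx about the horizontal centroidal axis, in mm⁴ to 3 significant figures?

Split into non-overlapping primitives; take the origin at the lower-left of the bounding box.
Bottom plate: 150 × 20, A = 3 000 mm², y = 10 mm, Ī = 100 000 mm⁴.
Web plate: 14 × 130, A = 1 820 mm², y = 85 mm, Ī = 2 563 167 mm⁴.
Top plate: 90 × 20, A = 1 800 mm², y = 160 mm, Ī = 60 000 mm⁴.
Hole (subtracted): ⌀14, A = 153.94 mm², y = 10 mm, Ī = 1885.7 mm⁴.
Centroid: ȳ = ΣA·y / ΣA = 72.867 mm.
Transfer each piece to the horizontal centroidal axis using Ī + A·d² with d = y − 72.867:
  bottom plate: d = -62.867 mm → contributes +11 956 667 mm⁴
  web plate: d = 12.133 mm → contributes +2 831 101 mm⁴
  top plate: d = 87.133 mm → contributes +13 725 980 mm⁴
  hole: d = -62.867 mm → contributes −610 283 mm⁴
Total I = 27 903 466 mm⁴.

I_xx ≈ 2.79 × 10⁷ mm⁴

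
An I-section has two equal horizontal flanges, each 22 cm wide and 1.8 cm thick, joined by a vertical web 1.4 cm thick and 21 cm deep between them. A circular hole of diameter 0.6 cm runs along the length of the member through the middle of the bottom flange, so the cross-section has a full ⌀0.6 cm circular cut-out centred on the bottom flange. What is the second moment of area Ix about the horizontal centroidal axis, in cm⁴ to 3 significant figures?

Ix ≈ 1.14 × 10⁴ cm⁴

Treat the section as a set of non-overlapping primitives; coordinates are from the bounding-box lower-left.
Bottom flange: 22 × 1.8, A = 39.6 cm², y = 0.9 cm, Ī = 10.692 cm⁴.
Web: 1.4 × 21, A = 29.4 cm², y = 12.3 cm, Ī = 1080.5 cm⁴.
Top flange: 22 × 1.8, A = 39.6 cm², y = 23.7 cm, Ī = 10.692 cm⁴.
Hole (subtracted): ⌀0.6, A = 0.28274 cm², y = 0.9 cm, Ī = 0.0063617 cm⁴.
Centroid: ȳ = ΣA·y / ΣA = 12.33 cm.
Transfer each piece to the horizontal centroidal axis using Ī + A·d² with d = y − 12.33:
  bottom flange: d = -11.43 cm → contributes +5 184 cm⁴
  web: d = -0.029758 cm → contributes +1080.5 cm⁴
  top flange: d = 11.37 cm → contributes +5130.3 cm⁴
  hole: d = -11.43 cm → contributes −36.944 cm⁴
Total I = 11 358 cm⁴.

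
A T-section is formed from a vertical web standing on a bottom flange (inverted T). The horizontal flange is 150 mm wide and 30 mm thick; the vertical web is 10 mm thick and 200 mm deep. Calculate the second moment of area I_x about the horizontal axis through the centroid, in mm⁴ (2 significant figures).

I_x ≈ 2.5 × 10⁷ mm⁴

Decompose the section into non-overlapping parts with the origin at the bottom-left of its bounding rectangle.
Flange: 150 × 30, A = 4 500 mm², y = 15 mm, Ī = 337 500 mm⁴.
Web: 10 × 200, A = 2 000 mm², y = 130 mm, Ī = 6 666 667 mm⁴.
Centroid: ȳ = ΣA·y / ΣA = 50.38 mm.
Transfer each piece to the horizontal axis through the centroid using Ī + A·d² with d = y − 50.38:
  flange: d = -35.38 mm → contributes +5 971 820 mm⁴
  web: d = 79.62 mm → contributes +19 343 886 mm⁴
Total I = 25 315 705 mm⁴.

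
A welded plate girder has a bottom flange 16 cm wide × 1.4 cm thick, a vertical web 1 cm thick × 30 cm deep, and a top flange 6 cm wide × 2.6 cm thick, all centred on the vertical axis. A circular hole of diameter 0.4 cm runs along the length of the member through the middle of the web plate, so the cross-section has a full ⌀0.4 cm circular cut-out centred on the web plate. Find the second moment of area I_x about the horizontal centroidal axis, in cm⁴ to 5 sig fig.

Split into non-overlapping primitives; take the origin at the lower-left of the bounding box.
Bottom plate: 16 × 1.4, A = 22.4 cm², y = 0.7 cm, Ī = 3.658667 cm⁴.
Web plate: 1 × 30, A = 30 cm², y = 16.4 cm, Ī = 2 250 cm⁴.
Top plate: 6 × 2.6, A = 15.6 cm², y = 32.7 cm, Ī = 8.788 cm⁴.
Hole (subtracted): ⌀0.4, A = 0.1256637 cm², y = 16.4 cm, Ī = 0.001256637 cm⁴.
Centroid: ȳ = ΣA·y / ΣA = 14.965 cm.
Transfer each piece to the horizontal centroidal axis using Ī + A·d² with d = y − 14.965:
  bottom plate: d = -14.265 cm → contributes +4561.837 cm⁴
  web plate: d = 1.435005 cm → contributes +2311.777 cm⁴
  top plate: d = 17.735 cm → contributes +4915.462 cm⁴
  hole: d = 1.435005 cm → contributes −0.2600282 cm⁴
Total I = 11788.82 cm⁴.

I_x ≈ 1.1789 × 10⁴ cm⁴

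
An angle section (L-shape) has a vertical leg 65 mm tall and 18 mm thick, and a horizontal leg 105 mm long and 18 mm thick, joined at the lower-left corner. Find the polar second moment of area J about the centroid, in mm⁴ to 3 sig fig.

J ≈ 3.69 × 10⁶ mm⁴

Break the section into simple shapes (no overlaps), measuring from the bottom-left corner of the bounding box.
Vertical leg: 18 × 65, A = 1 170 mm², y = 32.5 mm, Ī = 411 938 mm⁴.
Horizontal leg (remainder): 87 × 18, A = 1 566 mm², y = 9 mm, Ī = 42 282 mm⁴.
Centroid: ȳ = ΣA·y / ΣA = 19.049 mm.
Transfer each piece to the centroidal x-axis using Ī + A·d² with d = y − 19.049:
  vertical leg: d = 13.451 mm → contributes +623 614 mm⁴
  horizontal leg (remainder): d = -10.049 mm → contributes +200 431 mm⁴
Total I = 824 045 mm⁴.
For the y-axis: x̄ = 39.049 mm.
Repeating about the centroidal y-axis gives I_y = 2 865 125 mm⁴.
Polar second moment: J = I_x + I_y = 3 689 171 mm⁴.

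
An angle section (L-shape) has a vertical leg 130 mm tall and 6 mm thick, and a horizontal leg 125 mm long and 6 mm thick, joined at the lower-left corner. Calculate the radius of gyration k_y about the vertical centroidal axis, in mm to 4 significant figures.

k_y ≈ 39.25 mm

Break the section into simple shapes (no overlaps), measuring from the bottom-left corner of the bounding box.
Vertical leg: 6 × 130, A = 780 mm², x = 3 mm, Ī = 2 340 mm⁴.
Horizontal leg (remainder): 119 × 6, A = 714 mm², x = 65.5 mm, Ī = 842 580 mm⁴.
Centroid: x̄ = ΣA·x / ΣA = 32.8695 mm.
Transfer each piece to the vertical centroidal axis using Ī + A·d² with d = x − 32.8695:
  vertical leg: d = -29.8695 mm → contributes +698 245 mm⁴
  horizontal leg (remainder): d = 32.6305 mm → contributes +1 602 812 mm⁴
Total I = 2 301 057 mm⁴.
Radius of gyration: k = √(I/A) = √(2 301 057 / 1 494) = 39.2454 mm.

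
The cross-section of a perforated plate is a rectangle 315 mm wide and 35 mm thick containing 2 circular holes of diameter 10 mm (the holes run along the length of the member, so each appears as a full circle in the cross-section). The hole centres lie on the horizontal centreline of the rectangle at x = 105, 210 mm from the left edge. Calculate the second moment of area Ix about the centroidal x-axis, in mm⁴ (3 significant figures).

Ix ≈ 1.12 × 10⁶ mm⁴

Break the section into simple shapes (no overlaps), measuring from the bottom-left corner of the bounding box.
Plate: 315 × 35, A = 11 025 mm², y = 17.5 mm, Ī = 1 125 469 mm⁴.
Hole 1 (subtracted): ⌀10, A = 78.54 mm², y = 17.5 mm, Ī = 490.87 mm⁴.
Hole 2 (subtracted): ⌀10, A = 78.54 mm², y = 17.5 mm, Ī = 490.87 mm⁴.
By symmetry the centroid is at mid-height, ȳ = 17.5 mm.
All pieces are centred on the centroidal x-axis, so I = ΣĪ (holes subtracted) = 1 124 487 mm⁴.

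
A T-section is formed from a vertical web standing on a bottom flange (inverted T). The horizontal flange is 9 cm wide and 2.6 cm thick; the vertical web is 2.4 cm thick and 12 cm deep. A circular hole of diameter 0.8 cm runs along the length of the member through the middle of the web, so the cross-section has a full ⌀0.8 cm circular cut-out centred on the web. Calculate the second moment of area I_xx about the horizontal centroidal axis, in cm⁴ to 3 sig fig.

I_xx ≈ 1040 cm⁴

Treat the section as a set of non-overlapping primitives; coordinates are from the bounding-box lower-left.
Flange: 9 × 2.6, A = 23.4 cm², y = 1.3 cm, Ī = 13.182 cm⁴.
Web: 2.4 × 12, A = 28.8 cm², y = 8.6 cm, Ī = 345.6 cm⁴.
Hole (subtracted): ⌀0.8, A = 0.50265 cm², y = 8.6 cm, Ī = 0.020106 cm⁴.
Centroid: ȳ = ΣA·y / ΣA = 5.2958 cm.
Transfer each piece to the horizontal centroidal axis using Ī + A·d² with d = y − 5.2958:
  flange: d = -3.9958 cm → contributes +386.79 cm⁴
  web: d = 3.3042 cm → contributes +660.04 cm⁴
  hole: d = 3.3042 cm → contributes −5.5081 cm⁴
Total I = 1041.3 cm⁴.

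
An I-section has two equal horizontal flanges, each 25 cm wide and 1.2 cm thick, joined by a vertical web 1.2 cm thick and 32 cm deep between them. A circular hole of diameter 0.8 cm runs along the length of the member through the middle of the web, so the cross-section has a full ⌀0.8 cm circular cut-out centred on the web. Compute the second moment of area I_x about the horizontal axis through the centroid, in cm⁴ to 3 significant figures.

I_x ≈ 1.98 × 10⁴ cm⁴

Decompose the section into non-overlapping parts with the origin at the bottom-left of its bounding rectangle.
Bottom flange: 25 × 1.2, A = 30 cm², y = 0.6 cm, Ī = 3.6 cm⁴.
Web: 1.2 × 32, A = 38.4 cm², y = 17.2 cm, Ī = 3276.8 cm⁴.
Top flange: 25 × 1.2, A = 30 cm², y = 33.8 cm, Ī = 3.6 cm⁴.
Hole (subtracted): ⌀0.8, A = 0.50265 cm², y = 17.2 cm, Ī = 0.020106 cm⁴.
By symmetry the centroid is at mid-height, ȳ = 17.2 cm.
Transfer each piece to the horizontal axis through the centroid using Ī + A·d² with d = y − 17.2:
  bottom flange: d = -16.6 cm → contributes +8270.4 cm⁴
  web: d = 0 cm → contributes +3276.8 cm⁴
  top flange: d = 16.6 cm → contributes +8270.4 cm⁴
  hole: d = 0 cm → contributes −0.020106 cm⁴
Total I = 19 818 cm⁴.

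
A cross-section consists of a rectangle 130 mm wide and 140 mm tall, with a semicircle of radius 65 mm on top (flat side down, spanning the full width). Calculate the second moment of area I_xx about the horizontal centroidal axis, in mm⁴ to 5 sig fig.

Treat the section as a set of non-overlapping primitives; coordinates are from the bounding-box lower-left.
Rectangular body: 130 × 140, A = 18 200 mm², y = 70 mm, Ī = 29 726 667 mm⁴.
Semicircular cap: semicircle r = 65, A = 6636.614 mm², y = 167.5869 mm, Ī = 1 959 230 mm⁴.
Centroid: ȳ = ΣA·y / ΣA = 96.07627 mm.
Transfer each piece to the horizontal centroidal axis using Ī + A·d² with d = y − 96.07627:
  rectangular body: d = -26.07627 mm → contributes +42 102 158 mm⁴
  semicircular cap: d = 71.51058 mm → contributes +35 897 308 mm⁴
Total I = 77 999 465 mm⁴.

I_xx ≈ 7.7999 × 10⁷ mm⁴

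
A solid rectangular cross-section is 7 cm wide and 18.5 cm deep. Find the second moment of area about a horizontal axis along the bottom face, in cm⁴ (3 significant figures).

The section: 7 × 18.5, A = 129.5 cm², y = 9.25 cm, Ī = 3693.4 cm⁴.
Transfer it to the bottom edge using Ī + A·d² with d = y − 0:
  the section: d = 9.25 cm → contributes +14 774 cm⁴
Total I = 14 774 cm⁴.

I_base ≈ 1.48 × 10⁴ cm⁴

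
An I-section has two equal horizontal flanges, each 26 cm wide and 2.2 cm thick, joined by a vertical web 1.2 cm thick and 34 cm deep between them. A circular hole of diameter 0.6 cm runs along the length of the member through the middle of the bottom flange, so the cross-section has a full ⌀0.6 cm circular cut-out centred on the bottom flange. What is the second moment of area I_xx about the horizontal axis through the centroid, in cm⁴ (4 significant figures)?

I_xx ≈ 4.136 × 10⁴ cm⁴

Break the section into simple shapes (no overlaps), measuring from the bottom-left corner of the bounding box.
Bottom flange: 26 × 2.2, A = 57.2 cm², y = 1.1 cm, Ī = 23.0707 cm⁴.
Web: 1.2 × 34, A = 40.8 cm², y = 19.2 cm, Ī = 3930.4 cm⁴.
Top flange: 26 × 2.2, A = 57.2 cm², y = 37.3 cm, Ī = 23.0707 cm⁴.
Hole (subtracted): ⌀0.6, A = 0.282743 cm², y = 1.1 cm, Ī = 0.00636173 cm⁴.
Centroid: ȳ = ΣA·y / ΣA = 19.233 cm.
Transfer each piece to the horizontal axis through the centroid using Ī + A·d² with d = y − 19.233:
  bottom flange: d = -18.133 cm → contributes +18830.8 cm⁴
  web: d = -0.0330348 cm → contributes +3930.44 cm⁴
  top flange: d = 18.067 cm → contributes +18 694 cm⁴
  hole: d = -18.133 cm → contributes −92.9743 cm⁴
Total I = 41362.3 cm⁴.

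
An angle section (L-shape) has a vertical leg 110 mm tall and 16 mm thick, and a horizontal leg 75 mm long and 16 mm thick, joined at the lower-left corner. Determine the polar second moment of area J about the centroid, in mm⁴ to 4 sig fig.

Split into non-overlapping primitives; take the origin at the lower-left of the bounding box.
Vertical leg: 16 × 110, A = 1 760 mm², y = 55 mm, Ī = 1 774 667 mm⁴.
Horizontal leg (remainder): 59 × 16, A = 944 mm², y = 8 mm, Ī = 20138.7 mm⁴.
Centroid: ȳ = ΣA·y / ΣA = 38.5917 mm.
Transfer each piece to the centroidal x-axis using Ī + A·d² with d = y − 38.5917:
  vertical leg: d = 16.4083 mm → contributes +2 248 515 mm⁴
  horizontal leg (remainder): d = -30.5917 mm → contributes +903 584 mm⁴
Total I = 3 152 099 mm⁴.
For the y-axis: x̄ = 21.0917 mm.
Repeating about the centroidal y-axis gives I_y = 1 175 439 mm⁴.
Polar second moment: J = I_x + I_y = 4 327 537 mm⁴.

J ≈ 4.328 × 10⁶ mm⁴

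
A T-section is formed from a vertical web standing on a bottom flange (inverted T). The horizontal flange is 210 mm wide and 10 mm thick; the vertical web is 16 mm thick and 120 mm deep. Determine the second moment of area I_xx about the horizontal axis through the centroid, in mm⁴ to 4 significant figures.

Break the section into simple shapes (no overlaps), measuring from the bottom-left corner of the bounding box.
Flange: 210 × 10, A = 2 100 mm², y = 5 mm, Ī = 17 500 mm⁴.
Web: 16 × 120, A = 1 920 mm², y = 70 mm, Ī = 2 304 000 mm⁴.
Centroid: ȳ = ΣA·y / ΣA = 36.0448 mm.
Transfer each piece to the horizontal axis through the centroid using Ī + A·d² with d = y − 36.0448:
  flange: d = -31.0448 mm → contributes +2 041 434 mm⁴
  web: d = 33.9552 mm → contributes +4 517 678 mm⁴
Total I = 6 559 112 mm⁴.

I_xx ≈ 6.559 × 10⁶ mm⁴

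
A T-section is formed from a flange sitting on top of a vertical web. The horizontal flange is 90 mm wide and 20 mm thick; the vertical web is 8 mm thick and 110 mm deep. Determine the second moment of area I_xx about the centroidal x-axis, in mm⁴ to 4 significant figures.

I_xx ≈ 3.444 × 10⁶ mm⁴

Break the section into simple shapes (no overlaps), measuring from the bottom-left corner of the bounding box.
Flange: 90 × 20, A = 1 800 mm², y = 120 mm, Ī = 60 000 mm⁴.
Web: 8 × 110, A = 880 mm², y = 55 mm, Ī = 887 333 mm⁴.
Centroid: ȳ = ΣA·y / ΣA = 98.6567 mm.
Transfer each piece to the centroidal x-axis using Ī + A·d² with d = y − 98.6567:
  flange: d = 21.3433 mm → contributes +879 964 mm⁴
  web: d = -43.6567 mm → contributes +2 564 533 mm⁴
Total I = 3 444 498 mm⁴.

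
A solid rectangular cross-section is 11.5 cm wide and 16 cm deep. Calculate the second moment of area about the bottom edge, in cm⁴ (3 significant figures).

I_base ≈ 1.57 × 10⁴ cm⁴

The section: 11.5 × 16, A = 184 cm², y = 8 cm, Ī = 3925.3 cm⁴.
Transfer it to the base of the section using Ī + A·d² with d = y − 0:
  the section: d = 8 cm → contributes +15 701 cm⁴
Total I = 15 701 cm⁴.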